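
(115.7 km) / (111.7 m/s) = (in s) 1036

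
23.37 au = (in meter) 3.496e+12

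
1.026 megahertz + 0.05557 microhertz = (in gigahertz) 0.001026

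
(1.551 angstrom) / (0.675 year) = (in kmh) 2.623e-17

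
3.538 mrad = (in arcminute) 12.16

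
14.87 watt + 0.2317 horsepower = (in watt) 187.6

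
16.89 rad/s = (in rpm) 161.3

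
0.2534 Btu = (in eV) 1.669e+21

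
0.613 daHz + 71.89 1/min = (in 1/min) 439.7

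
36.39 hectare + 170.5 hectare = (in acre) 511.2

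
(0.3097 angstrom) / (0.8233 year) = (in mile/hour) 2.668e-18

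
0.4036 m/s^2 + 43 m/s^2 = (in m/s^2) 43.4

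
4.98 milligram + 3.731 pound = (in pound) 3.731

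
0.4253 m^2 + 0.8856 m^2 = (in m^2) 1.311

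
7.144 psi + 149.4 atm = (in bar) 151.9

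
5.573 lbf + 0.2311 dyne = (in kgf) 2.528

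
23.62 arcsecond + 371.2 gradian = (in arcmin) 2.005e+04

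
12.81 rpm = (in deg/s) 76.86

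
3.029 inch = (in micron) 7.694e+04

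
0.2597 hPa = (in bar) 0.0002597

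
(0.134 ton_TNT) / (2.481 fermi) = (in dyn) 2.26e+28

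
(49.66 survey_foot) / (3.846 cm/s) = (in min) 6.559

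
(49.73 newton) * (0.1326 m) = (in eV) 4.116e+19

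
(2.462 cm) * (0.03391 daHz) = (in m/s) 0.008349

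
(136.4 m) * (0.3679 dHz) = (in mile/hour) 11.23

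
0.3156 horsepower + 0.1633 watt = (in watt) 235.5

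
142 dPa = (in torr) 0.1065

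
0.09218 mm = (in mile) 5.728e-08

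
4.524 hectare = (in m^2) 4.524e+04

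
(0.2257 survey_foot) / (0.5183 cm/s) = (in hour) 0.003687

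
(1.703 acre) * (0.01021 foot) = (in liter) 2.145e+04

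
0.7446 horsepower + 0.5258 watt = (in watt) 555.8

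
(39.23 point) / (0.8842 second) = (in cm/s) 1.565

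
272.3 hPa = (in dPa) 2.723e+05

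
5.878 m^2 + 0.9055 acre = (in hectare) 0.367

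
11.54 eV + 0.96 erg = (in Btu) 9.099e-11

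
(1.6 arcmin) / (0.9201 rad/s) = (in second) 0.0005058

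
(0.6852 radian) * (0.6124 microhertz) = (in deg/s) 2.404e-05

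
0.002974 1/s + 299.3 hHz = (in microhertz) 2.993e+10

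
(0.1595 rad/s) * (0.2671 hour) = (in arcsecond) 3.163e+07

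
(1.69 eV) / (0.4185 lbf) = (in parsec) 4.714e-36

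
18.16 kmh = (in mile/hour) 11.28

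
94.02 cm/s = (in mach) 0.002761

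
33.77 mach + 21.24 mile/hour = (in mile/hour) 2.574e+04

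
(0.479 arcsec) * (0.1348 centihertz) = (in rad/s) 3.13e-09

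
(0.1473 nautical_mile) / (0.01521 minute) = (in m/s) 298.9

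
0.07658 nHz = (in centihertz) 7.658e-09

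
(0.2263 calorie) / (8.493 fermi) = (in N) 1.115e+14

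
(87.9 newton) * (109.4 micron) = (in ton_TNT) 2.298e-12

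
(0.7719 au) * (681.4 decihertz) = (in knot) 1.53e+13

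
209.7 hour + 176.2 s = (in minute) 1.258e+04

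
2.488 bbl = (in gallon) 104.5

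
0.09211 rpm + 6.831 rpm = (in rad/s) 0.725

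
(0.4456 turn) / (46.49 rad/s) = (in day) 6.97e-07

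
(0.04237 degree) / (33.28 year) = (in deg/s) 4.037e-11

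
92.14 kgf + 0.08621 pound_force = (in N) 904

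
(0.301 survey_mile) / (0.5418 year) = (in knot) 5.511e-05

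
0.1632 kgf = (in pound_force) 0.3598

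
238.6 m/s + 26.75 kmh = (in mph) 550.4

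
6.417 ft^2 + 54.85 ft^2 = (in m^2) 5.692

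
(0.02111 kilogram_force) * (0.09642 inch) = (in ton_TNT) 1.212e-13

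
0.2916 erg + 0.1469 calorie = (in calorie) 0.1469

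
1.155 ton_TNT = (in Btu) 4.58e+06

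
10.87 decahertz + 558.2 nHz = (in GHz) 1.087e-07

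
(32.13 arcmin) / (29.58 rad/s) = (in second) 0.000316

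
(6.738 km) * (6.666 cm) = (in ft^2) 4835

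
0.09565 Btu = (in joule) 100.9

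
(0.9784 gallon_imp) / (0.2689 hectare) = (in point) 0.004689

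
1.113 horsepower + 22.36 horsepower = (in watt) 1.75e+04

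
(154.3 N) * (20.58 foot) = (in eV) 6.041e+21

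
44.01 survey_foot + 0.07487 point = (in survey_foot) 44.01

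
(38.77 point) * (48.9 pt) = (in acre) 5.83e-08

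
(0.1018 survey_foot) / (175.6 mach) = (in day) 6.006e-12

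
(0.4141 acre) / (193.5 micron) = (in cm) 8.66e+08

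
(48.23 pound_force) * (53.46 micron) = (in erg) 1.147e+05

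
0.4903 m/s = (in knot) 0.9531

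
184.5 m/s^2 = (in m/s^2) 184.5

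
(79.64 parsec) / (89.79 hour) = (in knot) 1.478e+13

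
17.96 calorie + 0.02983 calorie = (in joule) 75.27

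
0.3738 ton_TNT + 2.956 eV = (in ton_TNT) 0.3738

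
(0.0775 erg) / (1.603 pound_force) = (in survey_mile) 6.754e-13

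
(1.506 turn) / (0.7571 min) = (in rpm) 1.989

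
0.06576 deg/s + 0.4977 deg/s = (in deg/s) 0.5635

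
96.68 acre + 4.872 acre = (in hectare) 41.1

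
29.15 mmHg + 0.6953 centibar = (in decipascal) 4.582e+04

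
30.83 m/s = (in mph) 68.96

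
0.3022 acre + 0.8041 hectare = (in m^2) 9264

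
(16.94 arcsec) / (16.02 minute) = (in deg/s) 4.896e-06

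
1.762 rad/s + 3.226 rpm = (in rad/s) 2.1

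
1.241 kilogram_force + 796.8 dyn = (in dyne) 1.218e+06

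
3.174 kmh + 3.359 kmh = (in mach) 0.00533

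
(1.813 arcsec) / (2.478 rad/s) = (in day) 4.105e-11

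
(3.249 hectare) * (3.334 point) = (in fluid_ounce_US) 1.292e+06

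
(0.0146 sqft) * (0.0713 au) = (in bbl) 9.1e+07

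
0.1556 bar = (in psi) 2.257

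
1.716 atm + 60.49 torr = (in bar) 1.819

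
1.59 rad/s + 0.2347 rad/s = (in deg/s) 104.5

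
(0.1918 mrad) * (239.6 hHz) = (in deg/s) 263.3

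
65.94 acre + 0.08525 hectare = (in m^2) 2.677e+05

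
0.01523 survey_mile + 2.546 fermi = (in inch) 965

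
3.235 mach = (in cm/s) 1.102e+05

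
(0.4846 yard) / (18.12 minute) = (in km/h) 0.001467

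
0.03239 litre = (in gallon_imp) 0.007125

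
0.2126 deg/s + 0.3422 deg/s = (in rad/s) 0.009683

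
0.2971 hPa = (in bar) 0.0002971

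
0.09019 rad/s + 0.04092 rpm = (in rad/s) 0.09448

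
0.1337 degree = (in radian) 0.002334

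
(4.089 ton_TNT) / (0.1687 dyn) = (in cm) 1.014e+18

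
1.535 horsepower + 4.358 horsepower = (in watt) 4394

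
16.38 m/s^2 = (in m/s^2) 16.38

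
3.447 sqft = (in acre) 7.913e-05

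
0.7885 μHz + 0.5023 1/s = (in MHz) 5.023e-07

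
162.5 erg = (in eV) 1.014e+14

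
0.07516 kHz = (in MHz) 7.516e-05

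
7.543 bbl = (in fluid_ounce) 4.055e+04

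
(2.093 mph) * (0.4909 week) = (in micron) 2.778e+11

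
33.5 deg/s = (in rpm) 5.583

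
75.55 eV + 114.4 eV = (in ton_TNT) 7.274e-27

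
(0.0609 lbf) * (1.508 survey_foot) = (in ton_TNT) 2.976e-11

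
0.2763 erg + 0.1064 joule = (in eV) 6.641e+17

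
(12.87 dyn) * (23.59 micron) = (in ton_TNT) 7.256e-19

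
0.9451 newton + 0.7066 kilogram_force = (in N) 7.874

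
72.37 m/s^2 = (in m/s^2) 72.37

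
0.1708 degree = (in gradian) 0.1898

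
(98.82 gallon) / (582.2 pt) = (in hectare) 0.0001821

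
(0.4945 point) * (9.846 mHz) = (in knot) 3.339e-06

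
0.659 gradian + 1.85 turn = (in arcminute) 4e+04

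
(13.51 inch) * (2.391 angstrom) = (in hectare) 8.205e-15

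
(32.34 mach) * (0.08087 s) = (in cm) 8.905e+04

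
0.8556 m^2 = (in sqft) 9.21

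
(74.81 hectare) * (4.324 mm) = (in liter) 3.235e+06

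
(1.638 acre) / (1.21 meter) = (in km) 5.478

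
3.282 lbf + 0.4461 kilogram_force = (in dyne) 1.897e+06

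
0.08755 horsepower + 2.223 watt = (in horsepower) 0.09053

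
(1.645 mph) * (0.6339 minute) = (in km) 0.02797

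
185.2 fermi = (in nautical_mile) 1e-16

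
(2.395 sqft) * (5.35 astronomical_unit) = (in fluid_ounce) 6.022e+15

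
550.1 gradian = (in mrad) 8641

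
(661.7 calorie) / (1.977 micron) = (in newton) 1.4e+09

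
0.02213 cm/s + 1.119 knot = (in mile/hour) 1.288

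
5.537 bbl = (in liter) 880.3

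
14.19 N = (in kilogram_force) 1.447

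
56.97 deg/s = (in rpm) 9.495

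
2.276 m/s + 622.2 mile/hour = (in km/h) 1010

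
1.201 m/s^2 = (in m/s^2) 1.201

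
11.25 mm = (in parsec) 3.646e-19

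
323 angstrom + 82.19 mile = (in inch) 5.208e+06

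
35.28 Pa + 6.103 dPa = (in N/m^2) 35.89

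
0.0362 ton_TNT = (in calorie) 3.62e+07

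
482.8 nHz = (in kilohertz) 4.828e-10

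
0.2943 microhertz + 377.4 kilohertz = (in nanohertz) 3.774e+14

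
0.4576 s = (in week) 7.566e-07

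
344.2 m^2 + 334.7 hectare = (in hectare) 334.7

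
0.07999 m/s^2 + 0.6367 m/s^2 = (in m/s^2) 0.7167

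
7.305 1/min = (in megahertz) 1.217e-07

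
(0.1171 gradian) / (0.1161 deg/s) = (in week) 1.501e-06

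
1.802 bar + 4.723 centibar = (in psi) 26.82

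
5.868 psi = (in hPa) 404.6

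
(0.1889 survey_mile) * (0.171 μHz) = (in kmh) 0.0001871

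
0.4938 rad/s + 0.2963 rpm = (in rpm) 5.012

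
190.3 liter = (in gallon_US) 50.27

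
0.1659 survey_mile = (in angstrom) 2.67e+12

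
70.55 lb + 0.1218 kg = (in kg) 32.12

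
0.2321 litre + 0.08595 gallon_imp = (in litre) 0.6228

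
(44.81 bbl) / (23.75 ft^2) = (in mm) 3229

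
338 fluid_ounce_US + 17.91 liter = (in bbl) 0.1755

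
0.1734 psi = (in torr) 8.967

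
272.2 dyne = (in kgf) 0.0002776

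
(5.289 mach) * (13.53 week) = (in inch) 5.802e+11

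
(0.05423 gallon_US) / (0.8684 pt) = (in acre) 0.0001656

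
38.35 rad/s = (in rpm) 366.2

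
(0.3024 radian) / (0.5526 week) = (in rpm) 8.64e-06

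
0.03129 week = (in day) 0.219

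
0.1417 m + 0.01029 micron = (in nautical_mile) 7.651e-05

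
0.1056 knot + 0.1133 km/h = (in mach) 0.000252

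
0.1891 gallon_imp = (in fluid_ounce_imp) 30.26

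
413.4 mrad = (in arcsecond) 8.527e+04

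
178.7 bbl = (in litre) 2.841e+04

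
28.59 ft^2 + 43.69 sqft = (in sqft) 72.28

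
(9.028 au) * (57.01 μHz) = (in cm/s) 7.7e+09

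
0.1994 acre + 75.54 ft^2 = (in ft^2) 8761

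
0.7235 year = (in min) 3.803e+05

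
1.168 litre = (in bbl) 0.007346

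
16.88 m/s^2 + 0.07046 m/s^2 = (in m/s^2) 16.95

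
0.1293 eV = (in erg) 2.072e-13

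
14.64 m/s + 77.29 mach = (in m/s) 2.633e+04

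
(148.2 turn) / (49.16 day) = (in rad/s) 0.0002192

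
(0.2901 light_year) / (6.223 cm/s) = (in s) 4.41e+16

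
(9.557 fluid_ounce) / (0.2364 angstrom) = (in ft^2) 1.287e+08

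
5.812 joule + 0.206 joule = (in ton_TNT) 1.438e-09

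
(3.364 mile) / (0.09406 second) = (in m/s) 5.756e+04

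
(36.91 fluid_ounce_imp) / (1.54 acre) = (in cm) 1.683e-05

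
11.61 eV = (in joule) 1.86e-18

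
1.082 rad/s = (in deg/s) 61.99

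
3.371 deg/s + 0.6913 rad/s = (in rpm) 7.163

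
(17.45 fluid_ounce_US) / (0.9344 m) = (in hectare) 5.523e-08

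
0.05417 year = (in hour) 474.5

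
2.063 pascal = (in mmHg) 0.01547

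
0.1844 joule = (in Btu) 0.0001748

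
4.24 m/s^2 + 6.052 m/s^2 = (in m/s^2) 10.29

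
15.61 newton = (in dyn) 1.561e+06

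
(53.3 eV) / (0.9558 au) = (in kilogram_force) 6.09e-30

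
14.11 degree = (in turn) 0.03919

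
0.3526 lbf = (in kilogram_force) 0.1599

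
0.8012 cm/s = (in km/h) 0.02884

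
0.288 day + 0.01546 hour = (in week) 0.04123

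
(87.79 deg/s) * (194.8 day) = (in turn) 4.104e+06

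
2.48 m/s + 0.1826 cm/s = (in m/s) 2.482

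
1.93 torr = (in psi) 0.03732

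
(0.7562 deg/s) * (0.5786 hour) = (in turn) 4.375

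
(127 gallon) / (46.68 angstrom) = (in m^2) 1.03e+08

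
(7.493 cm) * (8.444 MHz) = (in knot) 1.23e+06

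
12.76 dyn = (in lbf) 2.869e-05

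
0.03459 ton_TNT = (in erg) 1.447e+15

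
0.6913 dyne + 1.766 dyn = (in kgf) 2.506e-06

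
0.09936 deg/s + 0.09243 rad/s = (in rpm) 0.8992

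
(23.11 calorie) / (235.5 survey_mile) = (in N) 0.0002551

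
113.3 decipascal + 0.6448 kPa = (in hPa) 6.561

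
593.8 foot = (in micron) 1.81e+08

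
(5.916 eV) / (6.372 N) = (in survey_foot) 4.88e-19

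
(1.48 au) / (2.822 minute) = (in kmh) 4.707e+09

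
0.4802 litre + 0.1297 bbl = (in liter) 21.1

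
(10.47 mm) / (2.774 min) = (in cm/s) 0.006291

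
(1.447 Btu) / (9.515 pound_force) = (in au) 2.411e-10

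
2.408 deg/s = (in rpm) 0.4013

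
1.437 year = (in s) 4.532e+07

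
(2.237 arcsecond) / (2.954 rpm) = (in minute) 5.843e-07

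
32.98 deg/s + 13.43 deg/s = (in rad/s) 0.81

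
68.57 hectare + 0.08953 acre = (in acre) 169.5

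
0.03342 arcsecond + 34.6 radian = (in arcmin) 1.189e+05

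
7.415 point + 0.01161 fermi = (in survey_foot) 0.008582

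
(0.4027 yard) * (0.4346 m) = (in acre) 3.954e-05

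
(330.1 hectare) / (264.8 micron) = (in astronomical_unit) 0.08333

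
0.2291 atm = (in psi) 3.367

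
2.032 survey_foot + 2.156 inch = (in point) 1911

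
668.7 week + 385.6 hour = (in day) 4697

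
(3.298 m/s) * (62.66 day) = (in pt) 5.061e+10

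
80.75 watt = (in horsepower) 0.1083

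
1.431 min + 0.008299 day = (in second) 802.9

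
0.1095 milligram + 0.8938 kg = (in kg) 0.8938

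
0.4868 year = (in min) 2.559e+05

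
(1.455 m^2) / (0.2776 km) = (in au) 3.504e-14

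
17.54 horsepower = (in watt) 1.308e+04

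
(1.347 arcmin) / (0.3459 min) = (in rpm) 0.0001803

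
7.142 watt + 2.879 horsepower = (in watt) 2154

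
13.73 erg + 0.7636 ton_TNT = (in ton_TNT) 0.7636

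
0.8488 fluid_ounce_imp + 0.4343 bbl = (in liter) 69.07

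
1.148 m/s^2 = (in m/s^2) 1.148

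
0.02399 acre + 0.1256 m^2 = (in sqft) 1046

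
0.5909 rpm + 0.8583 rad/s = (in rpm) 8.787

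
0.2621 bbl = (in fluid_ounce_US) 1409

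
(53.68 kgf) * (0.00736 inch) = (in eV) 6.142e+17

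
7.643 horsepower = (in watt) 5699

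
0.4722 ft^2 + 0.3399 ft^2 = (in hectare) 7.545e-06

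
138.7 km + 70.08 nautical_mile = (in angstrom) 2.685e+15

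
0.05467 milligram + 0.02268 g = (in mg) 22.73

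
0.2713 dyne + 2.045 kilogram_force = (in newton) 20.05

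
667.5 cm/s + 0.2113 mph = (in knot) 13.16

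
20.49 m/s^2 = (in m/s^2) 20.49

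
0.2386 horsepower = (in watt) 177.9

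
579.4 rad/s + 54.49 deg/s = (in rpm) 5542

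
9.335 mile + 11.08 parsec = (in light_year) 36.14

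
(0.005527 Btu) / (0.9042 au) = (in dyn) 4.311e-06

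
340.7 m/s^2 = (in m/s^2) 340.7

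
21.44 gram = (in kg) 0.02144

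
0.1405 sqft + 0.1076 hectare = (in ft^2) 1.158e+04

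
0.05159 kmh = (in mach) 4.209e-05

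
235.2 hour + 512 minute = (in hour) 243.7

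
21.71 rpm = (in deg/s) 130.3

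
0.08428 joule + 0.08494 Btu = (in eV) 5.599e+20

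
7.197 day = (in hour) 172.7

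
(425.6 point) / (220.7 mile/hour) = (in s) 0.001522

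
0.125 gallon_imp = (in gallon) 0.1501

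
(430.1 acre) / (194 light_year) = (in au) 6.339e-24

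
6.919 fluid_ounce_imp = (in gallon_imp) 0.04324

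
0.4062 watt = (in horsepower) 0.0005447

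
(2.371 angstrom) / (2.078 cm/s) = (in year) 3.618e-16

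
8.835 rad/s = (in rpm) 84.37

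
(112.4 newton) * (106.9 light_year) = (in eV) 7.095e+38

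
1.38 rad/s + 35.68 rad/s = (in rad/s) 37.06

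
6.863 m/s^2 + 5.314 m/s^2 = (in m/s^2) 12.18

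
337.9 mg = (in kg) 0.0003379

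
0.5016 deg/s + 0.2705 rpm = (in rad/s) 0.03708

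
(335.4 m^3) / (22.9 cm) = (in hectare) 0.1465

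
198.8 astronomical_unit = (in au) 198.8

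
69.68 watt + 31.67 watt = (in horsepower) 0.1359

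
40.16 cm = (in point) 1138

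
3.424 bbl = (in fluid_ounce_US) 1.841e+04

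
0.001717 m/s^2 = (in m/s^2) 0.001717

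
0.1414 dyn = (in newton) 1.414e-06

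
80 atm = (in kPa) 8106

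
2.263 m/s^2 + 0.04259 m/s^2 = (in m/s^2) 2.306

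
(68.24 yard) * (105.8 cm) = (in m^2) 66.02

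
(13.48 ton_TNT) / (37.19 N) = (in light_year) 1.603e-07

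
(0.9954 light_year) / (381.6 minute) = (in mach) 1.208e+09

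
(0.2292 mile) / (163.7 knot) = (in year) 1.389e-07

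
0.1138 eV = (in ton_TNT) 4.358e-30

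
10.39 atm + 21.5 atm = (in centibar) 3231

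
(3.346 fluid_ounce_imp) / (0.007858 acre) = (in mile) 1.858e-09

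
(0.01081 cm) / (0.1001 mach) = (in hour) 8.81e-10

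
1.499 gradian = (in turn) 0.003748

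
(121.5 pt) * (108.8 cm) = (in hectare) 4.663e-06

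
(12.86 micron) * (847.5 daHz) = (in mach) 0.0003201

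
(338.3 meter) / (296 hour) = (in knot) 0.0006171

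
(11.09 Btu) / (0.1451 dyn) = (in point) 2.286e+13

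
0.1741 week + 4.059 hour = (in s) 1.199e+05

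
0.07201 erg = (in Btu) 6.825e-12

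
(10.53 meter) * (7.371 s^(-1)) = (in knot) 150.9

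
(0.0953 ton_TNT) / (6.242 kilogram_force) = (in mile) 4048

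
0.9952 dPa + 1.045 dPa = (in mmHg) 0.00153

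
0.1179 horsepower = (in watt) 87.92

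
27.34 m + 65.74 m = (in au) 6.222e-10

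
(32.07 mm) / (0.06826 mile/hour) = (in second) 1.051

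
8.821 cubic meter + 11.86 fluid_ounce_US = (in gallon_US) 2330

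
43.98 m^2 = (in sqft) 473.4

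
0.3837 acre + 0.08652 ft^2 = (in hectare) 0.1553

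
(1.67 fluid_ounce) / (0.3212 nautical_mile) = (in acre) 2.052e-11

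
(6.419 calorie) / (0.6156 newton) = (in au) 2.916e-10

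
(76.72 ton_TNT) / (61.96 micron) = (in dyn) 5.181e+20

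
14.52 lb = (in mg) 6.586e+06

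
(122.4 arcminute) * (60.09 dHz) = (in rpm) 2.043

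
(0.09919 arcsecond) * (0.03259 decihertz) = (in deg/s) 8.979e-08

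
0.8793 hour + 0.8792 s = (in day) 0.03665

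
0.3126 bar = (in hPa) 312.6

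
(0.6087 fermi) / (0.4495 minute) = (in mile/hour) 5.049e-17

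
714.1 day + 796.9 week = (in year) 17.24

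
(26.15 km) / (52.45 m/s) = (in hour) 0.1385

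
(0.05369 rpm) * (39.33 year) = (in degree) 3.996e+08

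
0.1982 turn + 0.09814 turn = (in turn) 0.2963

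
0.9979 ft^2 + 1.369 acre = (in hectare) 0.554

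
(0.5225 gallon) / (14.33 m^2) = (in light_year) 1.459e-20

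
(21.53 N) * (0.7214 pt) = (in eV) 3.42e+16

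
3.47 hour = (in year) 0.0003961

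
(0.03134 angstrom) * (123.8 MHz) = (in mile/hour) 0.0008679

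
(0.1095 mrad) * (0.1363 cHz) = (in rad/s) 1.492e-07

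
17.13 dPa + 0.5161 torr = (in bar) 0.0007052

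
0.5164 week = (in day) 3.615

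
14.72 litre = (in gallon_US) 3.889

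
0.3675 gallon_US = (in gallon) 0.3675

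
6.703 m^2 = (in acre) 0.001656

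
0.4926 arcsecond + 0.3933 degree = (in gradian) 0.4372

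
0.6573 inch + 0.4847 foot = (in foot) 0.5395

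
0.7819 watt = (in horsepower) 0.001049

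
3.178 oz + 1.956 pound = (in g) 977.3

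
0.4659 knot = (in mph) 0.5361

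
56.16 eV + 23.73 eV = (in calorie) 3.059e-18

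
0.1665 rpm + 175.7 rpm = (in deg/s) 1055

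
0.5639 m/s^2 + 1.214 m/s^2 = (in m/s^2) 1.778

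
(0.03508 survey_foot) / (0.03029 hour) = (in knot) 0.0001906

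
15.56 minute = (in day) 0.01081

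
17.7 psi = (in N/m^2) 1.22e+05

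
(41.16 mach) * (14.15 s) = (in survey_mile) 123.2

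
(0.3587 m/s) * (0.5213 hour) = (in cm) 6.732e+04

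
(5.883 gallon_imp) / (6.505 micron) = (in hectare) 0.4111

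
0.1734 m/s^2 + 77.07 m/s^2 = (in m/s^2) 77.24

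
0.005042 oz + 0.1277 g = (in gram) 0.2706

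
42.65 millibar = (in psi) 0.6186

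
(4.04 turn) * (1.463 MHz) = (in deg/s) 2.128e+09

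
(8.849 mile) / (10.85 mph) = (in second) 2936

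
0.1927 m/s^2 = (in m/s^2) 0.1927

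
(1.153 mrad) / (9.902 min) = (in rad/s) 1.941e-06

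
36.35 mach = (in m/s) 1.238e+04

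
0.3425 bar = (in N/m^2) 3.425e+04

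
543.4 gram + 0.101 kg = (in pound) 1.421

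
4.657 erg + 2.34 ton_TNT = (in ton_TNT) 2.34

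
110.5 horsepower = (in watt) 8.24e+04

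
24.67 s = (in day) 0.0002855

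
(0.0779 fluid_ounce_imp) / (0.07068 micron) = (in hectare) 0.003132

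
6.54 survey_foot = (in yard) 2.18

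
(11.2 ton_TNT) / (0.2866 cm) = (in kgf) 1.667e+12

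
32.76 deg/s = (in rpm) 5.46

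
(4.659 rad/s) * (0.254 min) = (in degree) 4068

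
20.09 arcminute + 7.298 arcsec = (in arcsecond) 1213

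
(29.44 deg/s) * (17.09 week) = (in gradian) 3.381e+08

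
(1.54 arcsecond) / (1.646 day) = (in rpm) 5.013e-10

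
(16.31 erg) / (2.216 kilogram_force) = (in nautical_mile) 4.052e-11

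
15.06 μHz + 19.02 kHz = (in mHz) 1.902e+07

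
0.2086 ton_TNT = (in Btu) 8.272e+05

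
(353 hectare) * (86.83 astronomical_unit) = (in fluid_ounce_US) 1.55e+24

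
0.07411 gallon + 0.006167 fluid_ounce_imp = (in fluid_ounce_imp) 9.88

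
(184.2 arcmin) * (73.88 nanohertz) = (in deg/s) 2.268e-07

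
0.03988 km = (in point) 1.13e+05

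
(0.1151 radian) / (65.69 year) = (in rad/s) 5.556e-11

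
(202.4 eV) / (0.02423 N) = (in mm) 1.338e-12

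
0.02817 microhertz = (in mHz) 2.817e-05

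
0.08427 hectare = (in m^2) 842.7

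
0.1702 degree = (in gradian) 0.1891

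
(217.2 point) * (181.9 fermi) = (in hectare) 1.394e-18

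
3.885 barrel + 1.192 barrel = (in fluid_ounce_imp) 2.841e+04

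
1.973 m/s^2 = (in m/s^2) 1.973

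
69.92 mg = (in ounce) 0.002466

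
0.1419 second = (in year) 4.5e-09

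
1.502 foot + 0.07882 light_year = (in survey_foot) 2.447e+15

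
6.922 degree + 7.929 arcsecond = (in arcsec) 2.493e+04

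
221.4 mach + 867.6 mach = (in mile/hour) 8.295e+05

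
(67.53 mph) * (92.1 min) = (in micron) 1.668e+11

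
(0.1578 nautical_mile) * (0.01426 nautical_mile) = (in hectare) 0.7718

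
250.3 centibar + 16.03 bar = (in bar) 18.53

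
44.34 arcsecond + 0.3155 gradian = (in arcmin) 17.78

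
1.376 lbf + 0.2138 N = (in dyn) 6.335e+05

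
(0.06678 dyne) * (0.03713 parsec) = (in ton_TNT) 0.1829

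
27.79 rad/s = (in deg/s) 1592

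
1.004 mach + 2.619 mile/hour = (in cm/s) 3.43e+04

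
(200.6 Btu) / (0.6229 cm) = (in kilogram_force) 3.465e+06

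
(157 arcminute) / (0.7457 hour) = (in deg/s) 0.0009747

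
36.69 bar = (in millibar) 3.669e+04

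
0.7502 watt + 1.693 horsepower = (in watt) 1263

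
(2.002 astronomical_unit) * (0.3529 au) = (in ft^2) 1.702e+23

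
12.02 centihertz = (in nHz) 1.202e+08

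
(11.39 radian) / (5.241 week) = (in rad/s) 3.593e-06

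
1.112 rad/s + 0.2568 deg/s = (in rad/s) 1.116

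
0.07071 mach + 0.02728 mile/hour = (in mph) 53.89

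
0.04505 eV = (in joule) 7.218e-21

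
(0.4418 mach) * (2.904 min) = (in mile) 16.29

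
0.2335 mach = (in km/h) 286.2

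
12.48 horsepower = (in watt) 9306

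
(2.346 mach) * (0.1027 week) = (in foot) 1.628e+08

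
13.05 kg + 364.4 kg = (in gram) 3.774e+05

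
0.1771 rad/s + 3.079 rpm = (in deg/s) 28.62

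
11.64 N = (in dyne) 1.164e+06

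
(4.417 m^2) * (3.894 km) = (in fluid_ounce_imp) 6.053e+08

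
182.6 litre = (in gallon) 48.24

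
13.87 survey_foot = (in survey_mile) 0.002627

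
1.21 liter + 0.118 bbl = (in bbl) 0.1256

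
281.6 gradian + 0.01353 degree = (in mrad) 4424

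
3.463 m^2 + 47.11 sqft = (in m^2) 7.84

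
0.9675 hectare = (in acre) 2.391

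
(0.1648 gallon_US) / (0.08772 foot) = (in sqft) 0.2511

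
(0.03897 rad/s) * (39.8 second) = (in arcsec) 3.199e+05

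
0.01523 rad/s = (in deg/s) 0.8726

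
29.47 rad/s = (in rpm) 281.4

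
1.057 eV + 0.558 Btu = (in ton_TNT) 1.407e-07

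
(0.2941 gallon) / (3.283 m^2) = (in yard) 0.0003709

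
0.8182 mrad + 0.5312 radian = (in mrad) 532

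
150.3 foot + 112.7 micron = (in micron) 4.581e+07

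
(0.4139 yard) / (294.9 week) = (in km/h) 7.639e-09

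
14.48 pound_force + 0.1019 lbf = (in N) 64.86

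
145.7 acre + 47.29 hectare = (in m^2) 1.063e+06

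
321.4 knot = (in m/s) 165.3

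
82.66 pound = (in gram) 3.749e+04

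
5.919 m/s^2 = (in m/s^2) 5.919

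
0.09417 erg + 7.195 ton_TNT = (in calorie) 7.195e+09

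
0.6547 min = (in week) 6.495e-05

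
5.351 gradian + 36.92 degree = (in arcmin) 2504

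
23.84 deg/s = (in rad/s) 0.4161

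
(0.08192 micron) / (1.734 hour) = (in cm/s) 1.312e-09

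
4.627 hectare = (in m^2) 4.627e+04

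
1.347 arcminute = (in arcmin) 1.347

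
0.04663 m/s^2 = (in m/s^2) 0.04663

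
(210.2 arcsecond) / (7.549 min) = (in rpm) 2.149e-05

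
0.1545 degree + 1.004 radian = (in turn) 0.1602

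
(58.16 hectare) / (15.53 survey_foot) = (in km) 122.9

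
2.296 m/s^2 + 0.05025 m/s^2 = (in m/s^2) 2.346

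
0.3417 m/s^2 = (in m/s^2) 0.3417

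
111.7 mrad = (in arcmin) 384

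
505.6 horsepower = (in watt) 3.77e+05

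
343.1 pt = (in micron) 1.21e+05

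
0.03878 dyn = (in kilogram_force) 3.954e-08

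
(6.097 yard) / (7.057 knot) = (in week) 2.539e-06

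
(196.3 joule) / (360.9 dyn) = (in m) 5.439e+04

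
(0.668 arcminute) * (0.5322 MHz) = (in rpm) 987.5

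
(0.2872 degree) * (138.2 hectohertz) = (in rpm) 661.5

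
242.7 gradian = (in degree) 218.4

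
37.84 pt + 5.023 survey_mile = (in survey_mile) 5.023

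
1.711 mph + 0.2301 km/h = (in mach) 0.002434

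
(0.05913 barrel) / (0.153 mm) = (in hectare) 0.006144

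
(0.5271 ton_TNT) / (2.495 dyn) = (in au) 590.9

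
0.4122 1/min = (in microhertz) 6870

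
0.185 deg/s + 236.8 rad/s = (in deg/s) 1.357e+04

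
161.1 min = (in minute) 161.1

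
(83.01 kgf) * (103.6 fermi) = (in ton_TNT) 2.016e-20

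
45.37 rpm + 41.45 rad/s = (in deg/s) 2647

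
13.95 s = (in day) 0.0001615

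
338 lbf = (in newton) 1503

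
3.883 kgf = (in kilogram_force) 3.883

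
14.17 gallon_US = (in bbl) 0.3374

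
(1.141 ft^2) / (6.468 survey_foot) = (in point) 152.4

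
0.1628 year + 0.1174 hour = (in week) 8.49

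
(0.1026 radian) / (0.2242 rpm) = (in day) 5.058e-05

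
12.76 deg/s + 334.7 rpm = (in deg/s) 2021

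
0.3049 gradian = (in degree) 0.2744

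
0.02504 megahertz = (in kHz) 25.04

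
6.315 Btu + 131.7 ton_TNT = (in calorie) 1.317e+11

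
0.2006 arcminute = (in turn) 9.287e-06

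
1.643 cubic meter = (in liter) 1643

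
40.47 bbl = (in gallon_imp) 1415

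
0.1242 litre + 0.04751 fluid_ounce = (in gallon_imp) 0.02763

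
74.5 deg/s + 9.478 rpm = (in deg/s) 131.4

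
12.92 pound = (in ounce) 206.7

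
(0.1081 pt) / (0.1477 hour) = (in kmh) 2.582e-07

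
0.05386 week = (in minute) 542.9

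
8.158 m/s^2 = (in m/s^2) 8.158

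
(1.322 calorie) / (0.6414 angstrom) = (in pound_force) 1.939e+10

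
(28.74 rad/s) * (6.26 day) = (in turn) 2.474e+06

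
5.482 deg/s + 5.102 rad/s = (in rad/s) 5.198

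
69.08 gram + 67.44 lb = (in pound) 67.59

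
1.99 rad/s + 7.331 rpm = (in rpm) 26.33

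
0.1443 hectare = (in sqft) 1.553e+04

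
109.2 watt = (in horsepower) 0.1464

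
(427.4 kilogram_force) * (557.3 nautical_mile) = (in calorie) 1.034e+09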